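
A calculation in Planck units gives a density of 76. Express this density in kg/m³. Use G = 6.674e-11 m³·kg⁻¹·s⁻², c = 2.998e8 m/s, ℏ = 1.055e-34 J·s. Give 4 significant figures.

One Planck density: ρ_P = c⁵/(ℏG²) = 5.154e96 kg/m³.
76 × 5.154e96 kg/m³ = 3.917e98 kg/m³

3.917e98 kg/m³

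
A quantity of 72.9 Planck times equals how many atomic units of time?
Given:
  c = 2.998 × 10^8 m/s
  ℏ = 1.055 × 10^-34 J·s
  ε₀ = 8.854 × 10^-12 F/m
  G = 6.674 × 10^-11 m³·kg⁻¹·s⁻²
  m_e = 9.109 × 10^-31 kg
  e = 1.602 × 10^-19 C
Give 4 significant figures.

Planck time: t_P = √(ℏG/c⁵) = 5.392 × 10^-44 s
atomic unit of time: τ_au = (4πε₀)²ℏ³/(m_e e⁴) = 2.423 × 10^-17 s
72.9 × 5.392 × 10^-44 / 2.423 × 10^-17 = 1.622 × 10^-25

1.622 × 10^-25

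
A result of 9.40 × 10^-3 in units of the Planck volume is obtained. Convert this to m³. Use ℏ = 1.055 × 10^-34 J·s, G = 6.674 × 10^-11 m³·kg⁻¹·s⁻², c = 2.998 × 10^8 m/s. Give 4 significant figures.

3.970 × 10^-107 m³

One Planck volume: V_P = (ℏG/c³)^(3/2) = 4.224 × 10^-105 m³.
9.40 × 10^-3 × 4.224 × 10^-105 m³ = 3.970 × 10^-107 m³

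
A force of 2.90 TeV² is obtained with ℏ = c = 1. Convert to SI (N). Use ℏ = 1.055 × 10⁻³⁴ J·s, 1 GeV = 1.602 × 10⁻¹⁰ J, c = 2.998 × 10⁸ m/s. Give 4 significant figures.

Force is [E]/[L] = [E]²/(ℏc); restore (ℏc)⁻¹.
1 GeV² → 1/(ℏc) × (1 GeV in J)² = 8.114 × 10⁵ N.
Convert the energy scale: 2.90 TeV² = 2.90 × 10⁶ GeV².
Result: 2.90 × 10⁶ × 8.114 × 10⁵ = 2.353 × 10¹² N.

2.353 × 10¹² N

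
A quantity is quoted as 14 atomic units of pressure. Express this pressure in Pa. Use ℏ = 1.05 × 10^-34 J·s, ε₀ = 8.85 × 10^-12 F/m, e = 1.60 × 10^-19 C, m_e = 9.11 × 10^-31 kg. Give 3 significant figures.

One atomic unit of pressure: P_au = E_h/a₀³ = m_e⁴e¹⁰/((4πε₀)⁵ℏ⁸) = 3.01 × 10^13 Pa.
14 × 3.01 × 10^13 Pa = 4.22 × 10^14 Pa

4.22 × 10^14 Pa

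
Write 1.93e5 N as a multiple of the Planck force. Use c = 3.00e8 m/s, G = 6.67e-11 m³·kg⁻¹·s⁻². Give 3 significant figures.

Planck force: F_P = c⁴/G = 1.21e44 N.
1.93e5 / 1.21e44 = 1.59e-39

1.59e-39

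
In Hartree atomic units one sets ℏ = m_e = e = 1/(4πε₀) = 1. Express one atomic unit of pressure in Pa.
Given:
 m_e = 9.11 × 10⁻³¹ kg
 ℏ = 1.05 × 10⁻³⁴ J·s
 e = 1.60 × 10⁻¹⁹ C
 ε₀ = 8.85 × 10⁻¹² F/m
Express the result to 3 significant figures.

3.01 × 10¹³ Pa

P_au = E_h/a₀³ = m_e⁴e¹⁰/((4πε₀)⁵ℏ⁸)
E_h = 4.38 × 10⁻¹⁸ J
a₀ = 5.26 × 10⁻¹¹ m
E_h/a₀³ = 3.01 × 10¹³ Pa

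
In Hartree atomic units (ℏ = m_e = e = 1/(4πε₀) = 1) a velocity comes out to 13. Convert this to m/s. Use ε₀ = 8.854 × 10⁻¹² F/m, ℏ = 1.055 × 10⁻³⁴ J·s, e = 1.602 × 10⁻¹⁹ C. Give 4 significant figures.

One atomic unit of velocity: v_au = e²/(4πε₀ℏ) = 2.186 × 10⁶ m/s.
13 × 2.186 × 10⁶ m/s = 2.842 × 10⁷ m/s

2.842 × 10⁷ m/s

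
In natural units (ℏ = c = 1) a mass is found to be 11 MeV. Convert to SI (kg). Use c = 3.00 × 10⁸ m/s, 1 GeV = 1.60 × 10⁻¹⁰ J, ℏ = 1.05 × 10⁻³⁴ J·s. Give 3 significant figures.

1.96 × 10⁻²⁹ kg

Mass is [E]/c²; divide by c².
1 GeV → 1/c² × (1 GeV in J) = 1.78 × 10⁻²⁷ kg.
Convert the energy scale: 11 MeV = 0.0110 GeV.
Result: 0.0110 × 1.78 × 10⁻²⁷ = 1.96 × 10⁻²⁹ kg.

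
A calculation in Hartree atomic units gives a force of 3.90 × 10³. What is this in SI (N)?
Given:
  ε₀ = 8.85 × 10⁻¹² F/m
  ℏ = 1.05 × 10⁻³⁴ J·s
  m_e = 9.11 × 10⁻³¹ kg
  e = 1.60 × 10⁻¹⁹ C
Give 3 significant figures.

3.25 × 10⁻⁴ N

One atomic unit of force: F_au = E_h/a₀ = m_e²e⁶/((4πε₀)³ℏ⁴) = 8.33 × 10⁻⁸ N.
3.90 × 10³ × 8.33 × 10⁻⁸ N = 3.25 × 10⁻⁴ N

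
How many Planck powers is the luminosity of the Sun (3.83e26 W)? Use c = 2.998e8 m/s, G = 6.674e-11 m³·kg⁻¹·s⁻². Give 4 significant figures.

Planck power: P_P = c⁵/G = 3.629e52 W.
3.83e26 / 3.629e52 = 1.055e-26

1.055e-26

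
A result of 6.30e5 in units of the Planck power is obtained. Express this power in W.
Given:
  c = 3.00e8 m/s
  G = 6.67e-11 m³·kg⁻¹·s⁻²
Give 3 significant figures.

2.30e58 W

One Planck power: P_P = c⁵/G = 3.64e52 W.
6.30e5 × 3.64e52 W = 2.30e58 W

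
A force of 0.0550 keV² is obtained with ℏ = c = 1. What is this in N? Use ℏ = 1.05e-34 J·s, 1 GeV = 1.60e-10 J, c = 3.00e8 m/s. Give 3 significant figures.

Force is [E]/[L] = [E]²/(ℏc); restore (ℏc)⁻¹.
1 GeV² → 1/(ℏc) × (1 GeV in J)² = 8.13e5 N.
Convert the energy scale: 0.0550 keV² = 5.50e-14 GeV².
Result: 5.50e-14 × 8.13e5 = 4.47e-8 N.

4.47e-8 N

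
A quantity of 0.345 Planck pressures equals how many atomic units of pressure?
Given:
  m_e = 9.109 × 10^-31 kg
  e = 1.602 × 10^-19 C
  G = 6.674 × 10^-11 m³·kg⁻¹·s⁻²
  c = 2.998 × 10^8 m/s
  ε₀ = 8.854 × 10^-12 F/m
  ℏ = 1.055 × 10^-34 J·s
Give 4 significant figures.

5.456 × 10^99

Planck pressure: p_P = c⁷/(ℏG²) = 4.632 × 10^113 Pa
atomic unit of pressure: P_au = E_h/a₀³ = m_e⁴e¹⁰/((4πε₀)⁵ℏ⁸) = 2.929 × 10^13 Pa
0.345 × 4.632 × 10^113 / 2.929 × 10^13 = 5.456 × 10^99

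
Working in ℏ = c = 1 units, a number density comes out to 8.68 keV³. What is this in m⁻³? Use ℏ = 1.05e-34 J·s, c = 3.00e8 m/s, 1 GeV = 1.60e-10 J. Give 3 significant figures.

1.14e30 m⁻³

Number density is [L]⁻³ = [E]³/(ℏc)³.
1 GeV³ → 1/(ℏc)³ × (1 GeV in J)³ = 1.31e47 m⁻³.
Convert the energy scale: 8.68 keV³ = 8.68e-18 GeV³.
Result: 8.68e-18 × 1.31e47 = 1.14e30 m⁻³.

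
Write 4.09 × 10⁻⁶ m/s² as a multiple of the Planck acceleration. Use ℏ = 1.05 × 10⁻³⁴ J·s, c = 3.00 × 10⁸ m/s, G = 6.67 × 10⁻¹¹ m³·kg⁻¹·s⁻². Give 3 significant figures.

7.32 × 10⁻⁵⁸

Planck acceleration: a_P = √(c⁷/(ℏG)) = 5.59 × 10⁵¹ m/s².
4.09 × 10⁻⁶ / 5.59 × 10⁵¹ = 7.32 × 10⁻⁵⁸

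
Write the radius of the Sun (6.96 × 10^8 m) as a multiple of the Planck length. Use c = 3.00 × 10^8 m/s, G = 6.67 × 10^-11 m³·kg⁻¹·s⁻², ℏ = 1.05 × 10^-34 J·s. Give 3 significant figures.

4.32 × 10^43

Planck length: ℓ_P = √(ℏG/c³) = 1.61 × 10^-35 m.
6.96 × 10^8 / 1.61 × 10^-35 = 4.32 × 10^43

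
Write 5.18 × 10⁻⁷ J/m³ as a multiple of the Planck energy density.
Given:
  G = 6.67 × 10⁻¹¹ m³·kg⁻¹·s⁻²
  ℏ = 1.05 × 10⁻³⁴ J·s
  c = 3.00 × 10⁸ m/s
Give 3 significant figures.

Planck energy density: u_P = c⁷/(ℏG²) = 4.68 × 10¹¹³ J/m³.
5.18 × 10⁻⁷ / 4.68 × 10¹¹³ = 1.11 × 10⁻¹²⁰

1.11 × 10⁻¹²⁰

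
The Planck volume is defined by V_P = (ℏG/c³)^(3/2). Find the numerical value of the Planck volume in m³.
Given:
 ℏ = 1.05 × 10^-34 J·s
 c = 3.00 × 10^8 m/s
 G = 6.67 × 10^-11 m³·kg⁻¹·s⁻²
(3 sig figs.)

4.18 × 10^-105 m³

V_P = (ℏG/c³)^(3/2)
  = √(1.75 × 10^-209)
  = 4.18 × 10^-105 m³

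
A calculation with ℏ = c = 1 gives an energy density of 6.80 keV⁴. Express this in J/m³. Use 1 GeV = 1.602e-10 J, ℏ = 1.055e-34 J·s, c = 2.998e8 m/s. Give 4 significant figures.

[E]/[L]³ = [E]⁴/(ℏc)³; restore (ℏc)⁻³.
1 GeV⁴ → 1/(ℏc)³ × (1 GeV in J)⁴ = 2.082e37 J/m³.
Convert the energy scale: 6.80 keV⁴ = 6.80e-24 GeV⁴.
Result: 6.80e-24 × 2.082e37 = 1.415e14 J/m³.

1.415e14 J/m³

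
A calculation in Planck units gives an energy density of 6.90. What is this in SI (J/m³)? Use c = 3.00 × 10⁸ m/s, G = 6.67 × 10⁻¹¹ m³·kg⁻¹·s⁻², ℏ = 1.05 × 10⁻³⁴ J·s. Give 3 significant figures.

One Planck energy density: u_P = c⁷/(ℏG²) = 4.68 × 10¹¹³ J/m³.
6.90 × 4.68 × 10¹¹³ J/m³ = 3.23 × 10¹¹⁴ J/m³

3.23 × 10¹¹⁴ J/m³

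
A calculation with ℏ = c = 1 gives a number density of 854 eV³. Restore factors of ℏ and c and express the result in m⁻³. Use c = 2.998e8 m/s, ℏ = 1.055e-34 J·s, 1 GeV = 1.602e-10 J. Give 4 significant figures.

Number density is [L]⁻³ = [E]³/(ℏc)³.
1 GeV³ → 1/(ℏc)³ × (1 GeV in J)³ = 1.299e47 m⁻³.
Convert the energy scale: 854 eV³ = 8.54e-25 GeV³.
Result: 8.54e-25 × 1.299e47 = 1.110e23 m⁻³.

1.110e23 m⁻³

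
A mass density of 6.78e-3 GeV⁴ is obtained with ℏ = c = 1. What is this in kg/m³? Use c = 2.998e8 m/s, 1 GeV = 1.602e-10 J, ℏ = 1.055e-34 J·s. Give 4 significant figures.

1.570e18 kg/m³

Mass density is [E]/(c²[L]³) = [E]⁴/(ℏ³c⁵).
1 GeV⁴ → 1/(ℏ³c⁵) × (1 GeV in J)⁴ = 2.316e20 kg/m³.
Result: 6.78e-3 × 2.316e20 = 1.570e18 kg/m³.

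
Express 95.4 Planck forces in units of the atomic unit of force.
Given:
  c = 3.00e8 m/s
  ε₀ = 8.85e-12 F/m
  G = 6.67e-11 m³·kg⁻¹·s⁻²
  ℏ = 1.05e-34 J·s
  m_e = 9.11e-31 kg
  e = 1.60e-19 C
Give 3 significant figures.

Planck force: F_P = c⁴/G = 1.21e44 N
atomic unit of force: F_au = E_h/a₀ = m_e²e⁶/((4πε₀)³ℏ⁴) = 8.33e-8 N
95.4 × 1.21e44 / 8.33e-8 = 1.39e53

1.39e53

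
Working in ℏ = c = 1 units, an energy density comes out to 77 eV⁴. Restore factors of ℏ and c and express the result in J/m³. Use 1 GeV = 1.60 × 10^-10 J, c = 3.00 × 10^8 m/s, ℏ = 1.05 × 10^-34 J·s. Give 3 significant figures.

[E]/[L]³ = [E]⁴/(ℏc)³; restore (ℏc)⁻³.
1 GeV⁴ → 1/(ℏc)³ × (1 GeV in J)⁴ = 2.10 × 10^37 J/m³.
Convert the energy scale: 77 eV⁴ = 7.70 × 10^-35 GeV⁴.
Result: 7.70 × 10^-35 × 2.10 × 10^37 = 1.61 × 10^3 J/m³.

1.61 × 10^3 J/m³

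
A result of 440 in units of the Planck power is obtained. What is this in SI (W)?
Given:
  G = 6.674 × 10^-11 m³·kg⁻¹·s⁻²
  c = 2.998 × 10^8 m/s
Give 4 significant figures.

One Planck power: P_P = c⁵/G = 3.629 × 10^52 W.
440 × 3.629 × 10^52 W = 1.597 × 10^55 W

1.597 × 10^55 W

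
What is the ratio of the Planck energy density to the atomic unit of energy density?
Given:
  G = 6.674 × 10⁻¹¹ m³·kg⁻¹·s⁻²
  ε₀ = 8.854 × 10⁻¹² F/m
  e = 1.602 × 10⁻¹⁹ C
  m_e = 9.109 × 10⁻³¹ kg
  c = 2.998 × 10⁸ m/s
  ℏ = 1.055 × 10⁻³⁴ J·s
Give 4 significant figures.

1.581 × 10¹⁰⁰

Planck energy density: u_P = c⁷/(ℏG²) = 4.632 × 10¹¹³ J/m³
atomic unit of energy density: u_au = E_h/a₀³ = m_e⁴e¹⁰/((4πε₀)⁵ℏ⁸) = 2.929 × 10¹³ J/m³
ratio = 4.632 × 10¹¹³ / 2.929 × 10¹³ = 1.581 × 10¹⁰⁰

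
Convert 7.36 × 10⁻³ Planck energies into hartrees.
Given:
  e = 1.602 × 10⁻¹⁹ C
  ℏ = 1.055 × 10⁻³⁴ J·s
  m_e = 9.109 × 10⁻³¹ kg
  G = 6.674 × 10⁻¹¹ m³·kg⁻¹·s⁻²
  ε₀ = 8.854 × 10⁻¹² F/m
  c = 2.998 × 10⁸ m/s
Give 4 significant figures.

3.307 × 10²⁴

Planck energy: E_P = √(ℏc⁵/G) = 1.957 × 10⁹ J
hartree: E_h = m_e e⁴/(4πε₀ℏ)² = 4.354 × 10⁻¹⁸ J
7.36 × 10⁻³ × 1.957 × 10⁹ / 4.354 × 10⁻¹⁸ = 3.307 × 10²⁴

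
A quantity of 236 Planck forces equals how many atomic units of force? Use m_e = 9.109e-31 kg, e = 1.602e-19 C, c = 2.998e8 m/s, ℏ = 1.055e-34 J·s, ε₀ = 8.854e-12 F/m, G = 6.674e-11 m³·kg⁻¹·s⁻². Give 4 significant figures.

3.475e53

Planck force: F_P = c⁴/G = 1.210e44 N
atomic unit of force: F_au = E_h/a₀ = m_e²e⁶/((4πε₀)³ℏ⁴) = 8.220e-8 N
236 × 1.210e44 / 8.220e-8 = 3.475e53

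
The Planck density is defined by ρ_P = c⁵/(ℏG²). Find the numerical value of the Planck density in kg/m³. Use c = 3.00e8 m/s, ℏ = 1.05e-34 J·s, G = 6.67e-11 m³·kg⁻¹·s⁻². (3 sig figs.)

5.20e96 kg/m³

ρ_P = c⁵/(ℏG²)
  = 2.43e42 / 4.67e-55
  = 5.20e96 kg/m³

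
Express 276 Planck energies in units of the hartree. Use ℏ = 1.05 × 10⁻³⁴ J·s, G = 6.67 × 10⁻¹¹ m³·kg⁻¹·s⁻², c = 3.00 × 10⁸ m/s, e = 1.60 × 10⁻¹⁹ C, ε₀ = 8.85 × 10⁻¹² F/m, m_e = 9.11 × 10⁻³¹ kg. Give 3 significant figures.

1.23 × 10²⁹

Planck energy: E_P = √(ℏc⁵/G) = 1.96 × 10⁹ J
hartree: E_h = m_e e⁴/(4πε₀ℏ)² = 4.38 × 10⁻¹⁸ J
276 × 1.96 × 10⁹ / 4.38 × 10⁻¹⁸ = 1.23 × 10²⁹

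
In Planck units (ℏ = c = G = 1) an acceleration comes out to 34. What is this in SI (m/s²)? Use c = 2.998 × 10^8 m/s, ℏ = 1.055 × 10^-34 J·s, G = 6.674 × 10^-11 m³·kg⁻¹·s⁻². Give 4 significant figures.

One Planck acceleration: a_P = √(c⁷/(ℏG)) = 5.560 × 10^51 m/s².
34 × 5.560 × 10^51 m/s² = 1.890 × 10^53 m/s²

1.890 × 10^53 m/s²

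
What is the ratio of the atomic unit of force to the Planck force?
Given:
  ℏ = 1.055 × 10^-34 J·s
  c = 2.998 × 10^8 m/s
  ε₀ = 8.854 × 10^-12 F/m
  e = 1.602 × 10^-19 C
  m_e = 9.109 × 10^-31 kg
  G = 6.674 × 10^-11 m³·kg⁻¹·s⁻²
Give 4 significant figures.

atomic unit of force: F_au = E_h/a₀ = m_e²e⁶/((4πε₀)³ℏ⁴) = 8.220 × 10^-8 N
Planck force: F_P = c⁴/G = 1.210 × 10^44 N
ratio = 8.220 × 10^-8 / 1.210 × 10^44 = 6.791 × 10^-52

6.791 × 10^-52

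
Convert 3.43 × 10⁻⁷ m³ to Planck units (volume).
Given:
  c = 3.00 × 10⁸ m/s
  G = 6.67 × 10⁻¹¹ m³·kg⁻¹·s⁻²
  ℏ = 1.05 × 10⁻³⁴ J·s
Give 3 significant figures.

Planck volume: V_P = (ℏG/c³)^(3/2) = 4.18 × 10⁻¹⁰⁵ m³.
3.43 × 10⁻⁷ / 4.18 × 10⁻¹⁰⁵ = 8.21 × 10⁹⁷

8.21 × 10⁹⁷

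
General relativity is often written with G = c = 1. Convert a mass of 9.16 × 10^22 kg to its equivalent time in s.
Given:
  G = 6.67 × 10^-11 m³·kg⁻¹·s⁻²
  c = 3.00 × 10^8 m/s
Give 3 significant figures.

2.26 × 10^-13 s

Mass → time via G/c³.
9.16 × 10^22 kg × (G/c³) = 2.26 × 10^-13 s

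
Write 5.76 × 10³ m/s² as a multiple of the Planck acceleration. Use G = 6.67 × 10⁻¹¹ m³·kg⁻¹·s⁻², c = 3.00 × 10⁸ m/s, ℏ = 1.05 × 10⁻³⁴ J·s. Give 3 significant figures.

Planck acceleration: a_P = √(c⁷/(ℏG)) = 5.59 × 10⁵¹ m/s².
5.76 × 10³ / 5.59 × 10⁵¹ = 1.03 × 10⁻⁴⁸

1.03 × 10⁻⁴⁸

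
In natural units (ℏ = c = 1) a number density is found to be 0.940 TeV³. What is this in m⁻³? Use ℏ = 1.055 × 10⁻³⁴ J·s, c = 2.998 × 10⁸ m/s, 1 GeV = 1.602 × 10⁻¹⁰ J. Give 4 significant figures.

Number density is [L]⁻³ = [E]³/(ℏc)³.
1 GeV³ → 1/(ℏc)³ × (1 GeV in J)³ = 1.299 × 10⁴⁷ m⁻³.
Convert the energy scale: 0.940 TeV³ = 9.40 × 10⁸ GeV³.
Result: 9.40 × 10⁸ × 1.299 × 10⁴⁷ = 1.221 × 10⁵⁶ m⁻³.

1.221 × 10⁵⁶ m⁻³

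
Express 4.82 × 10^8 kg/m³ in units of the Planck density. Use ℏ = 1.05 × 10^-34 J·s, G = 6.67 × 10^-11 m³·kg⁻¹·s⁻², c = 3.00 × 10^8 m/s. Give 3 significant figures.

Planck density: ρ_P = c⁵/(ℏG²) = 5.20 × 10^96 kg/m³.
4.82 × 10^8 / 5.20 × 10^96 = 9.27 × 10^-89

9.27 × 10^-89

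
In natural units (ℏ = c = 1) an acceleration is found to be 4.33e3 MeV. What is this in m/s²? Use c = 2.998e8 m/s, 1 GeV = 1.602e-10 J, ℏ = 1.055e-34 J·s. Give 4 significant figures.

1.971e33 m/s²

Acceleration is [L]/[T]² = c·[E]/ℏ.
1 GeV → c/ℏ × (1 GeV in J) = 4.552e32 m/s².
Convert the energy scale: 4.33e3 MeV = 4.33 GeV.
Result: 4.33 × 4.552e32 = 1.971e33 m/s².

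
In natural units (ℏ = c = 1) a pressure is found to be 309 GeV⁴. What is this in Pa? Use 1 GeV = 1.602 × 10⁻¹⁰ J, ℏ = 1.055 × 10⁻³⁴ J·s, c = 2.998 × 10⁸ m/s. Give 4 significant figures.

Pressure is [E]/[L]³ = [E]⁴/(ℏc)³.
1 GeV⁴ → 1/(ℏc)³ × (1 GeV in J)⁴ = 2.082 × 10³⁷ Pa.
Result: 309 × 2.082 × 10³⁷ = 6.432 × 10³⁹ Pa.

6.432 × 10³⁹ Pa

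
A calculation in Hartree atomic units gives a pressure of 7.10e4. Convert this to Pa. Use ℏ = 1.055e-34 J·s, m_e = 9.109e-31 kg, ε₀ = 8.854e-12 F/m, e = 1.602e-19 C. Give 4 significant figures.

One atomic unit of pressure: P_au = E_h/a₀³ = m_e⁴e¹⁰/((4πε₀)⁵ℏ⁸) = 2.929e13 Pa.
7.10e4 × 2.929e13 Pa = 2.080e18 Pa

2.080e18 Pa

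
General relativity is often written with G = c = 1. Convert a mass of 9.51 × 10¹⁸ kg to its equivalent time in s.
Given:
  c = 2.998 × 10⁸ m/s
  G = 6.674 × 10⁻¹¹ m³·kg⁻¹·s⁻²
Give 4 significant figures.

2.355 × 10⁻¹⁷ s

Mass → time via G/c³.
9.51 × 10¹⁸ kg × (G/c³) = 2.355 × 10⁻¹⁷ s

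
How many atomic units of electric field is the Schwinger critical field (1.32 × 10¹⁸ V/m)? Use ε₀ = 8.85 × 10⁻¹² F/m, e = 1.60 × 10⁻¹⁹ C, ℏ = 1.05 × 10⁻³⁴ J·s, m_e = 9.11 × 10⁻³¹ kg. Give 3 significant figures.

atomic unit of electric field: E_au = E_h/(e a₀) = m_e²e⁵/((4πε₀)³ℏ⁴) = 5.20 × 10¹¹ V/m.
1.32 × 10¹⁸ / 5.20 × 10¹¹ = 2.54 × 10⁶

2.54 × 10⁶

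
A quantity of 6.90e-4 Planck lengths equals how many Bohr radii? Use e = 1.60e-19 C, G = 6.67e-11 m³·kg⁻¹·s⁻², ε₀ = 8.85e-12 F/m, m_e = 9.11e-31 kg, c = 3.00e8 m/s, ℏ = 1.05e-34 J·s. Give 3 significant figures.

Planck length: ℓ_P = √(ℏG/c³) = 1.61e-35 m
Bohr radius: a₀ = 4πε₀ℏ²/(m_e e²) = 5.26e-11 m
6.90e-4 × 1.61e-35 / 5.26e-11 = 2.11e-28

2.11e-28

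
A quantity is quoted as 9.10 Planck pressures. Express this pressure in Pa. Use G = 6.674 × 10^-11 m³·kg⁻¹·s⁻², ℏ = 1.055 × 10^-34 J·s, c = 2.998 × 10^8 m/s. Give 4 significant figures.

One Planck pressure: p_P = c⁷/(ℏG²) = 4.632 × 10^113 Pa.
9.10 × 4.632 × 10^113 Pa = 4.215 × 10^114 Pa

4.215 × 10^114 Pa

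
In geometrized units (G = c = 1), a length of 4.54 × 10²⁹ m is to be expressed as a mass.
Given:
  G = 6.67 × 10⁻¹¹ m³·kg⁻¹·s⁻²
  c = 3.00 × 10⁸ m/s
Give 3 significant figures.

6.13 × 10⁵⁶ kg

Length → mass via c²/G.
4.54 × 10²⁹ m × (c²/G) = 6.13 × 10⁵⁶ kg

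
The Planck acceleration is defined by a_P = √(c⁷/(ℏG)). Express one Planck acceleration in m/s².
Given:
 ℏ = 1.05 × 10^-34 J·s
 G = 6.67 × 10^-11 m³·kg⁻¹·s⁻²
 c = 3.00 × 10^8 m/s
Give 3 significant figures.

5.59 × 10^51 m/s²

a_P = √(c⁷/(ℏG))
  = √(3.12 × 10^103)
  = 5.59 × 10^51 m/s²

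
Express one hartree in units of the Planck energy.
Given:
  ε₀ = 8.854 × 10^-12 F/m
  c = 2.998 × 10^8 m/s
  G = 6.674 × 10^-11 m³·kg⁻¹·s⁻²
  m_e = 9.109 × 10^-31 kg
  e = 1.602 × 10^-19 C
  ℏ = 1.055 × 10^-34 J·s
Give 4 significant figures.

hartree: E_h = m_e e⁴/(4πε₀ℏ)² = 4.354 × 10^-18 J
Planck energy: E_P = √(ℏc⁵/G) = 1.957 × 10^9 J
ratio = 4.354 × 10^-18 / 1.957 × 10^9 = 2.225 × 10^-27

2.225 × 10^-27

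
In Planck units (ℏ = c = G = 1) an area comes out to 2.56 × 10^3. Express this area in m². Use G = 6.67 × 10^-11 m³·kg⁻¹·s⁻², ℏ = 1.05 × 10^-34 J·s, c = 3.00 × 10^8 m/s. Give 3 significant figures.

One Planck area: A_P = ℏG/c³ = 2.59 × 10^-70 m².
2.56 × 10^3 × 2.59 × 10^-70 m² = 6.64 × 10^-67 m²

6.64 × 10^-67 m²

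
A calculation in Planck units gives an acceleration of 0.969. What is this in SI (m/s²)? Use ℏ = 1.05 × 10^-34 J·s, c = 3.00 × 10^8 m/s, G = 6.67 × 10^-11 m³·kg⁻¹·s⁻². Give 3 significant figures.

One Planck acceleration: a_P = √(c⁷/(ℏG)) = 5.59 × 10^51 m/s².
0.969 × 5.59 × 10^51 m/s² = 5.41 × 10^51 m/s²

5.41 × 10^51 m/s²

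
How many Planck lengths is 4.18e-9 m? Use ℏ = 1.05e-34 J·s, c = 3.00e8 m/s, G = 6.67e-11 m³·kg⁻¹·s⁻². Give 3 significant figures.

2.60e26

Planck length: ℓ_P = √(ℏG/c³) = 1.61e-35 m.
4.18e-9 / 1.61e-35 = 2.60e26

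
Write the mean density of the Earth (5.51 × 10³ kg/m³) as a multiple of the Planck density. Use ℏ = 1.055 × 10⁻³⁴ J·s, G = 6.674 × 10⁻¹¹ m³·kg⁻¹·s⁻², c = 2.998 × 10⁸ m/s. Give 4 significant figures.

Planck density: ρ_P = c⁵/(ℏG²) = 5.154 × 10⁹⁶ kg/m³.
5.51 × 10³ / 5.154 × 10⁹⁶ = 1.069 × 10⁻⁹³

1.069 × 10⁻⁹³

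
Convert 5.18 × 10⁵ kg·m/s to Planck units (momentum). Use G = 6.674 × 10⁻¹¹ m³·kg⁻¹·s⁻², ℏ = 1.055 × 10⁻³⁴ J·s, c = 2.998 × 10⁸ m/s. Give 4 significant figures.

Planck momentum: p_P = √(ℏc³/G) = 6.527 kg·m/s.
5.18 × 10⁵ / 6.527 = 7.937 × 10⁴

7.937 × 10⁴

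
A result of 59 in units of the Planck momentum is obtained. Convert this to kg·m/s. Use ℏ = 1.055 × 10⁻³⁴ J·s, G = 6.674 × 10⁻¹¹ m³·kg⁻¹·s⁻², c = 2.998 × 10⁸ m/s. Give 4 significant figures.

385.1 kg·m/s

One Planck momentum: p_P = √(ℏc³/G) = 6.527 kg·m/s.
59 × 6.527 kg·m/s = 385.1 kg·m/s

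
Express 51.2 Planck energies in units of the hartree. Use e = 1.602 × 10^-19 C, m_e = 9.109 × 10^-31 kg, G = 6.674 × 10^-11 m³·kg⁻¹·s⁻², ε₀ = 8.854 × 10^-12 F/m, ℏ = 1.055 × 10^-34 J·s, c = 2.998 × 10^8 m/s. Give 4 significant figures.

Planck energy: E_P = √(ℏc⁵/G) = 1.957 × 10^9 J
hartree: E_h = m_e e⁴/(4πε₀ℏ)² = 4.354 × 10^-18 J
51.2 × 1.957 × 10^9 / 4.354 × 10^-18 = 2.301 × 10^28

2.301 × 10^28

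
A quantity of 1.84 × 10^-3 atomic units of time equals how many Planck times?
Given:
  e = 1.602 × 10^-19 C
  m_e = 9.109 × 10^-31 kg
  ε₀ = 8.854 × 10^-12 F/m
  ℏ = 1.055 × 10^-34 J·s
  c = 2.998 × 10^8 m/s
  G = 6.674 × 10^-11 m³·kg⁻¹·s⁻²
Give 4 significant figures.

8.268 × 10^23

atomic unit of time: τ_au = (4πε₀)²ℏ³/(m_e e⁴) = 2.423 × 10^-17 s
Planck time: t_P = √(ℏG/c⁵) = 5.392 × 10^-44 s
1.84 × 10^-3 × 2.423 × 10^-17 / 5.392 × 10^-44 = 8.268 × 10^23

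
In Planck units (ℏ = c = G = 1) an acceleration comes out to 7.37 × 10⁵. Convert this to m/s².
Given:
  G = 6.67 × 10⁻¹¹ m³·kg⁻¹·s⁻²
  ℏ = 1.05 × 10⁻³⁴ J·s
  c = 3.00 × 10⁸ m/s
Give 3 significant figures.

One Planck acceleration: a_P = √(c⁷/(ℏG)) = 5.59 × 10⁵¹ m/s².
7.37 × 10⁵ × 5.59 × 10⁵¹ m/s² = 4.12 × 10⁵⁷ m/s²

4.12 × 10⁵⁷ m/s²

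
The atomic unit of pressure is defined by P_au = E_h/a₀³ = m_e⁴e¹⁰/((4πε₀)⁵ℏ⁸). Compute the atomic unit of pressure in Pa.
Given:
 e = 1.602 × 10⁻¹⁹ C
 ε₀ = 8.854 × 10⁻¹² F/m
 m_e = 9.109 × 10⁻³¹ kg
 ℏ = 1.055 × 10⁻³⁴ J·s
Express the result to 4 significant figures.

P_au = E_h/a₀³ = m_e⁴e¹⁰/((4πε₀)⁵ℏ⁸)
E_h = 4.354 × 10⁻¹⁸ J
a₀ = 5.297 × 10⁻¹¹ m
E_h/a₀³ = 2.929 × 10¹³ Pa

2.929 × 10¹³ Pa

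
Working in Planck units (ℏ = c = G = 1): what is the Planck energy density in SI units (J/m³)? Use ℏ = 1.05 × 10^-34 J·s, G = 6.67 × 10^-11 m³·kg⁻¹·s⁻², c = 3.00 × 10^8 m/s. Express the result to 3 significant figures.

Dimensional analysis gives u_P = c⁷/(ℏG²).
  = 2.19 × 10^59 / 4.67 × 10^-55
  = 4.68 × 10^113 J/m³

4.68 × 10^113 J/m³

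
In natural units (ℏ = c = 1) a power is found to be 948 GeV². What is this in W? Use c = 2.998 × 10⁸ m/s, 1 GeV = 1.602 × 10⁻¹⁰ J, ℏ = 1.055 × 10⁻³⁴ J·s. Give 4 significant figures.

2.306 × 10¹⁷ W

Power is [E]/[T] = [E]²/ℏ.
1 GeV² → 1/ℏ × (1 GeV in J)² = 2.433 × 10¹⁴ W.
Result: 948 × 2.433 × 10¹⁴ = 2.306 × 10¹⁷ W.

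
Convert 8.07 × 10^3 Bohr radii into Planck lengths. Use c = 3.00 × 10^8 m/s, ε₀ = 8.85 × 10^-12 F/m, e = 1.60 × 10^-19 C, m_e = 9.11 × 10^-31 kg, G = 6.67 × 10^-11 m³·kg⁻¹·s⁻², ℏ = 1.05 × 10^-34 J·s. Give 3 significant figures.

Bohr radius: a₀ = 4πε₀ℏ²/(m_e e²) = 5.26 × 10^-11 m
Planck length: ℓ_P = √(ℏG/c³) = 1.61 × 10^-35 m
8.07 × 10^3 × 5.26 × 10^-11 / 1.61 × 10^-35 = 2.63 × 10^28

2.63 × 10^28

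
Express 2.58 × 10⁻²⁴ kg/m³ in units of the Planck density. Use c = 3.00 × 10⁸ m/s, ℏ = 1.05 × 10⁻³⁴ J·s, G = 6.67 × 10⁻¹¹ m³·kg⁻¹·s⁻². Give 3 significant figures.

4.96 × 10⁻¹²¹

Planck density: ρ_P = c⁵/(ℏG²) = 5.20 × 10⁹⁶ kg/m³.
2.58 × 10⁻²⁴ / 5.20 × 10⁹⁶ = 4.96 × 10⁻¹²¹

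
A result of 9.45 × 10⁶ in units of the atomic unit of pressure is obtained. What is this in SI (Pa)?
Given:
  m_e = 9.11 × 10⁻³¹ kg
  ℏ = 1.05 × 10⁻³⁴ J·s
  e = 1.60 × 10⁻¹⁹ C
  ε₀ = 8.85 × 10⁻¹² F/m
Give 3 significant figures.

2.85 × 10²⁰ Pa

One atomic unit of pressure: P_au = E_h/a₀³ = m_e⁴e¹⁰/((4πε₀)⁵ℏ⁸) = 3.01 × 10¹³ Pa.
9.45 × 10⁶ × 3.01 × 10¹³ Pa = 2.85 × 10²⁰ Pa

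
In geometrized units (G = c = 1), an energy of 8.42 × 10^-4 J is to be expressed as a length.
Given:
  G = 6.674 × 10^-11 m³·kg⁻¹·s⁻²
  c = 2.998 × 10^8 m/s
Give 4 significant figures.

6.956 × 10^-48 m

Energy → length via G/c⁴.
8.42 × 10^-4 J × (G/c⁴) = 6.956 × 10^-48 m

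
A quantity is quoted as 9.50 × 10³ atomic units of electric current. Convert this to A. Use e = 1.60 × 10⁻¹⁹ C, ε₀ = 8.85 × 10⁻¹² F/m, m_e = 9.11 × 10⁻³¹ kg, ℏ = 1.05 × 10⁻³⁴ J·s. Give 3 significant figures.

One atomic unit of electric current: I_au = e E_h/ℏ = m_e e⁵/((4πε₀)²ℏ³) = 6.67 × 10⁻³ A.
9.50 × 10³ × 6.67 × 10⁻³ A = 63.4 A

63.4 A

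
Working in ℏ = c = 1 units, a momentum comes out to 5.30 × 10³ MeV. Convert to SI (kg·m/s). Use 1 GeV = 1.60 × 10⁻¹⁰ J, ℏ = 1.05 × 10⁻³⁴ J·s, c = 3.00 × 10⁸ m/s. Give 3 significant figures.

Momentum is [E]/c; divide by c.
1 GeV → 1/c × (1 GeV in J) = 5.33 × 10⁻¹⁹ kg·m/s.
Convert the energy scale: 5.30 × 10³ MeV = 5.30 GeV.
Result: 5.30 × 5.33 × 10⁻¹⁹ = 2.83 × 10⁻¹⁸ kg·m/s.

2.83 × 10⁻¹⁸ kg·m/s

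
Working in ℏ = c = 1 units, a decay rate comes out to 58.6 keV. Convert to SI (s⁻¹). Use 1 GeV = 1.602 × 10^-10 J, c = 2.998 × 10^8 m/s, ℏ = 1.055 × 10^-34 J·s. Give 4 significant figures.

8.898 × 10^19 s⁻¹

A rate is [E]/ℏ; divide by ℏ.
1 GeV → 1/ℏ × (1 GeV in J) = 1.518 × 10^24 s⁻¹.
Convert the energy scale: 58.6 keV = 5.86 × 10^-5 GeV.
Result: 5.86 × 10^-5 × 1.518 × 10^24 = 8.898 × 10^19 s⁻¹.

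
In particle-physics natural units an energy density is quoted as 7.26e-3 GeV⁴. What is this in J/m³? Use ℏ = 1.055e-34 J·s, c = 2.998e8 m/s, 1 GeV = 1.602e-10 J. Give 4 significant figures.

[E]/[L]³ = [E]⁴/(ℏc)³; restore (ℏc)⁻³.
1 GeV⁴ → 1/(ℏc)³ × (1 GeV in J)⁴ = 2.082e37 J/m³.
Result: 7.26e-3 × 2.082e37 = 1.511e35 J/m³.

1.511e35 J/m³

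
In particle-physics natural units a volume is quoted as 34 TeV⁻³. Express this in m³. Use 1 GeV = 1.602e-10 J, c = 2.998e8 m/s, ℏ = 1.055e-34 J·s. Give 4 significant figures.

Volume is [L]³ = [E]⁻³·(ℏc)³.
1 GeV⁻³ → (ℏc)³ × (1 GeV in J)⁻³ = 7.696e-48 m³.
Convert the energy scale: 34 TeV⁻³ = 3.40e-8 GeV⁻³.
Result: 3.40e-8 × 7.696e-48 = 2.617e-55 m³.

2.617e-55 m³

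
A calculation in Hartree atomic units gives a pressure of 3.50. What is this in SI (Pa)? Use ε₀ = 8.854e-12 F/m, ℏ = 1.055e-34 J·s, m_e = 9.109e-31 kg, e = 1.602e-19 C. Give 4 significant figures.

One atomic unit of pressure: P_au = E_h/a₀³ = m_e⁴e¹⁰/((4πε₀)⁵ℏ⁸) = 2.929e13 Pa.
3.50 × 2.929e13 Pa = 1.025e14 Pa

1.025e14 Pa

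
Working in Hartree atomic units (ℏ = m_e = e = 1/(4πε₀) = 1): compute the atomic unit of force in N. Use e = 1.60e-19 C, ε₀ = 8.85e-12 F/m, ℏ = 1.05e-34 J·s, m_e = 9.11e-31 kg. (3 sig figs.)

8.33e-8 N

The unique combination of the constants set to 1 with dimensions of force is F_au = E_h/a₀ = m_e²e⁶/((4πε₀)³ℏ⁴).
E_h = 4.38e-18 J
a₀ = 5.26e-11 m
E_h/a₀ = 8.33e-8 N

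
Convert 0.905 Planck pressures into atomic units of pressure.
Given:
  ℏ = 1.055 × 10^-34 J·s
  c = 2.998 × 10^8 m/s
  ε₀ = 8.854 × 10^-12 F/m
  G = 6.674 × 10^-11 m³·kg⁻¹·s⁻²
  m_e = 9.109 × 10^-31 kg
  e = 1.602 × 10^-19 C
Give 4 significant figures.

1.431 × 10^100

Planck pressure: p_P = c⁷/(ℏG²) = 4.632 × 10^113 Pa
atomic unit of pressure: P_au = E_h/a₀³ = m_e⁴e¹⁰/((4πε₀)⁵ℏ⁸) = 2.929 × 10^13 Pa
0.905 × 4.632 × 10^113 / 2.929 × 10^13 = 1.431 × 10^100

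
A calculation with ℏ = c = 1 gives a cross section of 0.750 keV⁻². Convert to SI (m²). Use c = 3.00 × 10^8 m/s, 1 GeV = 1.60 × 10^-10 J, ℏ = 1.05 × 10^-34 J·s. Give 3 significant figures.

Area is [L]² = [E]⁻²·(ℏc)²; restore (ℏc)².
1 GeV⁻² → (ℏc)² × (1 GeV in J)⁻² = 3.88 × 10^-32 m².
Convert the energy scale: 0.750 keV⁻² = 7.50 × 10^11 GeV⁻².
Result: 7.50 × 10^11 × 3.88 × 10^-32 = 2.91 × 10^-20 m².

2.91 × 10^-20 m²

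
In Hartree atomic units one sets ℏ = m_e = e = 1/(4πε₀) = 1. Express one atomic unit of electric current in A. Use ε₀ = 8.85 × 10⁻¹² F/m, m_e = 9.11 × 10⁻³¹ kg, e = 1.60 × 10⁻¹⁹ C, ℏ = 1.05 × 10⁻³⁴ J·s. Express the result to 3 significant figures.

I_au = e E_h/ℏ = m_e e⁵/((4πε₀)²ℏ³)
E_h = 4.38 × 10⁻¹⁸ J
e·E_h/ℏ = 6.67 × 10⁻³ A

6.67 × 10⁻³ A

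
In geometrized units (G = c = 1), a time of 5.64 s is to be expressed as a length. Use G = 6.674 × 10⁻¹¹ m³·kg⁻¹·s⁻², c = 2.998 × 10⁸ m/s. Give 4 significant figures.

Time → length via c.
5.64 s × (c) = 1.691 × 10⁹ m

1.691 × 10⁹ m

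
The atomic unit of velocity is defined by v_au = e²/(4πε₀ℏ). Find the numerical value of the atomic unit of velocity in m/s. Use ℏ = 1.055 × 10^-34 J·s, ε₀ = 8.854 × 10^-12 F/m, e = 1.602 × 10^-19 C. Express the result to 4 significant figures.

v_au = e²/(4πε₀ℏ)
  = 2.566 × 10^-38 / 1.174 × 10^-44
  = 2.186 × 10^6 m/s

2.186 × 10^6 m/s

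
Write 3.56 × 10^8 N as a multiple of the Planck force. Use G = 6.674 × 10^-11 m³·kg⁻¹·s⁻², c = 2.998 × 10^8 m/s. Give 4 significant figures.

Planck force: F_P = c⁴/G = 1.210 × 10^44 N.
3.56 × 10^8 / 1.210 × 10^44 = 2.941 × 10^-36

2.941 × 10^-36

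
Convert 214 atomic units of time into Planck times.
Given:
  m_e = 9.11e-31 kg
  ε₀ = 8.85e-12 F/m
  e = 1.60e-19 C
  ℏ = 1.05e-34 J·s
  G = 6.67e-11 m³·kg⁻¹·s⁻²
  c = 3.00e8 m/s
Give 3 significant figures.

atomic unit of time: τ_au = (4πε₀)²ℏ³/(m_e e⁴) = 2.40e-17 s
Planck time: t_P = √(ℏG/c⁵) = 5.37e-44 s
214 × 2.40e-17 / 5.37e-44 = 9.56e28

9.56e28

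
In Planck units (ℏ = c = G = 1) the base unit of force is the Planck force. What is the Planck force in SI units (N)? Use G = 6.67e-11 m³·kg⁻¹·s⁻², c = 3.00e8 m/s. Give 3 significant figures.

1.21e44 N

F_P = c⁴/G
  = 8.10e33 / 6.67e-11
  = 1.21e44 N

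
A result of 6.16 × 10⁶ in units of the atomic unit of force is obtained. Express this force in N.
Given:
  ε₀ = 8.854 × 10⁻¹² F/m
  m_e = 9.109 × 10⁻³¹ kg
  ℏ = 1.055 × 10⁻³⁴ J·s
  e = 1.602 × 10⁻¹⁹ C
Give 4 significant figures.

One atomic unit of force: F_au = E_h/a₀ = m_e²e⁶/((4πε₀)³ℏ⁴) = 8.220 × 10⁻⁸ N.
6.16 × 10⁶ × 8.220 × 10⁻⁸ N = 0.5063 N

0.5063 N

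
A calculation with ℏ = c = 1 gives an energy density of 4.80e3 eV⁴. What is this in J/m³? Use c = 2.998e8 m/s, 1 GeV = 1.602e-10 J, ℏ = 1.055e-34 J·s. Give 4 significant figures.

[E]/[L]³ = [E]⁴/(ℏc)³; restore (ℏc)⁻³.
1 GeV⁴ → 1/(ℏc)³ × (1 GeV in J)⁴ = 2.082e37 J/m³.
Convert the energy scale: 4.80e3 eV⁴ = 4.80e-33 GeV⁴.
Result: 4.80e-33 × 2.082e37 = 9.992e4 J/m³.

9.992e4 J/m³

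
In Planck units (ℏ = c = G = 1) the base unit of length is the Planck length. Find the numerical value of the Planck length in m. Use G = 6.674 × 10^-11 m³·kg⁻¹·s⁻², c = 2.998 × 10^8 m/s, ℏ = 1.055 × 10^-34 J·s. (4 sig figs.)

ℓ_P = √(ℏG/c³)
  = √(2.613 × 10^-70)
  = 1.616 × 10^-35 m

1.616 × 10^-35 m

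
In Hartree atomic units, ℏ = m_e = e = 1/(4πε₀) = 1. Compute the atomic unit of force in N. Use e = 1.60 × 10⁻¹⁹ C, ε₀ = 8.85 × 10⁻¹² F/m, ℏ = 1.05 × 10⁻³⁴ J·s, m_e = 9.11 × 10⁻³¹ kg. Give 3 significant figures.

From ℏ = m_e = e = 1/(4πε₀) = 1 the force scale is F_au = E_h/a₀ = m_e²e⁶/((4πε₀)³ℏ⁴).
E_h = 4.38 × 10⁻¹⁸ J
a₀ = 5.26 × 10⁻¹¹ m
E_h/a₀ = 8.33 × 10⁻⁸ N

8.33 × 10⁻⁸ N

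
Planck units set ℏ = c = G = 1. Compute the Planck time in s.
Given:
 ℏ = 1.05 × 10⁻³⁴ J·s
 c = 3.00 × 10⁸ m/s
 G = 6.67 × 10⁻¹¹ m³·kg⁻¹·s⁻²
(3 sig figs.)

The unique combination of the constants set to 1 with dimensions of time is t_P = √(ℏG/c⁵).
  = √(2.88 × 10⁻⁸⁷)
  = 5.37 × 10⁻⁴⁴ s

5.37 × 10⁻⁴⁴ s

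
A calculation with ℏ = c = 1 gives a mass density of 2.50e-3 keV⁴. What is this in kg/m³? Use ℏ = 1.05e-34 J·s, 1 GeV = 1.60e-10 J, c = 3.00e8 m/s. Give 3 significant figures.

5.82e-7 kg/m³

Mass density is [E]/(c²[L]³) = [E]⁴/(ℏ³c⁵).
1 GeV⁴ → 1/(ℏ³c⁵) × (1 GeV in J)⁴ = 2.33e20 kg/m³.
Convert the energy scale: 2.50e-3 keV⁴ = 2.50e-27 GeV⁴.
Result: 2.50e-27 × 2.33e20 = 5.82e-7 kg/m³.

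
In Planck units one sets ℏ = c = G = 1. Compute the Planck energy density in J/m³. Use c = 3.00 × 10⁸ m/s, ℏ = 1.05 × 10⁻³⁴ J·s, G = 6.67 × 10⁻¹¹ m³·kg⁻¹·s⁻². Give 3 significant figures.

4.68 × 10¹¹³ J/m³

u_P = c⁷/(ℏG²)
  = 2.19 × 10⁵⁹ / 4.67 × 10⁻⁵⁵
  = 4.68 × 10¹¹³ J/m³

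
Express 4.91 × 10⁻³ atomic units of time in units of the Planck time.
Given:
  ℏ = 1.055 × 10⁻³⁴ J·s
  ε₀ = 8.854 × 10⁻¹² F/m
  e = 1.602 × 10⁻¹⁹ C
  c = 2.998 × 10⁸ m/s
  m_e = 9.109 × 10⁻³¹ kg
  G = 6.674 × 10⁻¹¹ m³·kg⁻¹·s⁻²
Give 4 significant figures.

atomic unit of time: τ_au = (4πε₀)²ℏ³/(m_e e⁴) = 2.423 × 10⁻¹⁷ s
Planck time: t_P = √(ℏG/c⁵) = 5.392 × 10⁻⁴⁴ s
4.91 × 10⁻³ × 2.423 × 10⁻¹⁷ / 5.392 × 10⁻⁴⁴ = 2.206 × 10²⁴

2.206 × 10²⁴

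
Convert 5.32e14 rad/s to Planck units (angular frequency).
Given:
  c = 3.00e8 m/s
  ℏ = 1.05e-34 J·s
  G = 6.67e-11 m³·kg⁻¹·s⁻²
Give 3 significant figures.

2.86e-29

Planck angular frequency: ω_P = √(c⁵/(ℏG)) = 1.86e43 rad/s.
5.32e14 / 1.86e43 = 2.86e-29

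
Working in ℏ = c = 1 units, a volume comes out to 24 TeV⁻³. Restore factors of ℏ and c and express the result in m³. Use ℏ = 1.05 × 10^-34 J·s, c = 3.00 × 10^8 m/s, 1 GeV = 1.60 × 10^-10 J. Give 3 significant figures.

Volume is [L]³ = [E]⁻³·(ℏc)³.
1 GeV⁻³ → (ℏc)³ × (1 GeV in J)⁻³ = 7.63 × 10^-48 m³.
Convert the energy scale: 24 TeV⁻³ = 2.40 × 10^-8 GeV⁻³.
Result: 2.40 × 10^-8 × 7.63 × 10^-48 = 1.83 × 10^-55 m³.

1.83 × 10^-55 m³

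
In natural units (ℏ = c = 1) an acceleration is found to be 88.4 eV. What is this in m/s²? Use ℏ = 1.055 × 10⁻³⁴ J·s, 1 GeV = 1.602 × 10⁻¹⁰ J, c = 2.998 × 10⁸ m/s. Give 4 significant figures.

4.024 × 10²⁵ m/s²

Acceleration is [L]/[T]² = c·[E]/ℏ.
1 GeV → c/ℏ × (1 GeV in J) = 4.552 × 10³² m/s².
Convert the energy scale: 88.4 eV = 8.84 × 10⁻⁸ GeV.
Result: 8.84 × 10⁻⁸ × 4.552 × 10³² = 4.024 × 10²⁵ m/s².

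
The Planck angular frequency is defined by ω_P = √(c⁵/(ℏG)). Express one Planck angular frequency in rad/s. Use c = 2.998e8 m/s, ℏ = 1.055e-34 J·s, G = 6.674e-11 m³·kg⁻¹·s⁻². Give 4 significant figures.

1.855e43 rad/s

ω_P = √(c⁵/(ℏG))
  = √(3.440e86)
  = 1.855e43 rad/s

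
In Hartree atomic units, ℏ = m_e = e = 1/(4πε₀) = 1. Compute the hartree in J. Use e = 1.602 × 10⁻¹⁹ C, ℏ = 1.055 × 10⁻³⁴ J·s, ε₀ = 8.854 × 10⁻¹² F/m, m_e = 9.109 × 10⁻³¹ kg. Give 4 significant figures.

From ℏ = m_e = e = 1/(4πε₀) = 1 the energy scale is E_h = m_e e⁴/(4πε₀ℏ)².
  = 6.000 × 10⁻¹⁰⁶ / 1.378 × 10⁻⁸⁸
  = 4.354 × 10⁻¹⁸ J

4.354 × 10⁻¹⁸ J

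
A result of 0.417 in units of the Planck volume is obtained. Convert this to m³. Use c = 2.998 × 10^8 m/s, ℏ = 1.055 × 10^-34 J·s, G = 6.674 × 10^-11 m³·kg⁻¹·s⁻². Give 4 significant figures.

One Planck volume: V_P = (ℏG/c³)^(3/2) = 4.224 × 10^-105 m³.
0.417 × 4.224 × 10^-105 m³ = 1.761 × 10^-105 m³

1.761 × 10^-105 m³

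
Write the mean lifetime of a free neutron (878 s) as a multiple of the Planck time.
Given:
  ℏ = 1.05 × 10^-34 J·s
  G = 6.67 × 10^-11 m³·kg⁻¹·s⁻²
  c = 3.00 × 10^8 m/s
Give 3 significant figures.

Planck time: t_P = √(ℏG/c⁵) = 5.37 × 10^-44 s.
878 / 5.37 × 10^-44 = 1.64 × 10^46

1.64 × 10^46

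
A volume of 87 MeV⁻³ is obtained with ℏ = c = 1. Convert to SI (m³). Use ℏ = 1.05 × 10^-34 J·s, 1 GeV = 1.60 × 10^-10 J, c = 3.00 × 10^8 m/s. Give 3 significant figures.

Volume is [L]³ = [E]⁻³·(ℏc)³.
1 GeV⁻³ → (ℏc)³ × (1 GeV in J)⁻³ = 7.63 × 10^-48 m³.
Convert the energy scale: 87 MeV⁻³ = 8.70 × 10^10 GeV⁻³.
Result: 8.70 × 10^10 × 7.63 × 10^-48 = 6.64 × 10^-37 m³.

6.64 × 10^-37 m³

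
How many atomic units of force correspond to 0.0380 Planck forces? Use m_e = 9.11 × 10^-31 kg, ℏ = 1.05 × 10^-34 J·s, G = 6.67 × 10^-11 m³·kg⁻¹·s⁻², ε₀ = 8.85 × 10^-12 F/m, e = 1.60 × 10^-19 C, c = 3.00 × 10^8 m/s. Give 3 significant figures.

5.54 × 10^49

Planck force: F_P = c⁴/G = 1.21 × 10^44 N
atomic unit of force: F_au = E_h/a₀ = m_e²e⁶/((4πε₀)³ℏ⁴) = 8.33 × 10^-8 N
0.0380 × 1.21 × 10^44 / 8.33 × 10^-8 = 5.54 × 10^49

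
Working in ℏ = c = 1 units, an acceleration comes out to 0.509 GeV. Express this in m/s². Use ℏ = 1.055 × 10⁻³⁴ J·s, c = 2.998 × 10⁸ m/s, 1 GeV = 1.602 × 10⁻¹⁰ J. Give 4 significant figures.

2.317 × 10³² m/s²

Acceleration is [L]/[T]² = c·[E]/ℏ.
1 GeV → c/ℏ × (1 GeV in J) = 4.552 × 10³² m/s².
Result: 0.509 × 4.552 × 10³² = 2.317 × 10³² m/s².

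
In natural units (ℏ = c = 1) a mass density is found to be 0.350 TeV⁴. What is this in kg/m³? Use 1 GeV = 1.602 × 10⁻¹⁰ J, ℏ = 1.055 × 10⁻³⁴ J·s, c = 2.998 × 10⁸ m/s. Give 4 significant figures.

Mass density is [E]/(c²[L]³) = [E]⁴/(ℏ³c⁵).
1 GeV⁴ → 1/(ℏ³c⁵) × (1 GeV in J)⁴ = 2.316 × 10²⁰ kg/m³.
Convert the energy scale: 0.350 TeV⁴ = 3.50 × 10¹¹ GeV⁴.
Result: 3.50 × 10¹¹ × 2.316 × 10²⁰ = 8.106 × 10³¹ kg/m³.

8.106 × 10³¹ kg/m³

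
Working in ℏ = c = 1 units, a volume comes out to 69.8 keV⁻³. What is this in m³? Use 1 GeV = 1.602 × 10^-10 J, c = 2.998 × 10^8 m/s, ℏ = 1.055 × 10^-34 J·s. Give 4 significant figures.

5.372 × 10^-28 m³

Volume is [L]³ = [E]⁻³·(ℏc)³.
1 GeV⁻³ → (ℏc)³ × (1 GeV in J)⁻³ = 7.696 × 10^-48 m³.
Convert the energy scale: 69.8 keV⁻³ = 6.98 × 10^19 GeV⁻³.
Result: 6.98 × 10^19 × 7.696 × 10^-48 = 5.372 × 10^-28 m³.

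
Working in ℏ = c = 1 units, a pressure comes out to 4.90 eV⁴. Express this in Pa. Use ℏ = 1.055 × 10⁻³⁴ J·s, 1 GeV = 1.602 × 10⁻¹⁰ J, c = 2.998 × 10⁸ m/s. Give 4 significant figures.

102 Pa

Pressure is [E]/[L]³ = [E]⁴/(ℏc)³.
1 GeV⁴ → 1/(ℏc)³ × (1 GeV in J)⁴ = 2.082 × 10³⁷ Pa.
Convert the energy scale: 4.90 eV⁴ = 4.90 × 10⁻³⁶ GeV⁴.
Result: 4.90 × 10⁻³⁶ × 2.082 × 10³⁷ = 102 Pa.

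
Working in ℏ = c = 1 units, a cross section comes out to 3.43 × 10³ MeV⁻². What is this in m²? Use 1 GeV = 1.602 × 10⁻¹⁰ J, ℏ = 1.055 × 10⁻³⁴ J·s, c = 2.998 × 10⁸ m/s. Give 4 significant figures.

1.337 × 10⁻²² m²

Area is [L]² = [E]⁻²·(ℏc)²; restore (ℏc)².
1 GeV⁻² → (ℏc)² × (1 GeV in J)⁻² = 3.898 × 10⁻³² m².
Convert the energy scale: 3.43 × 10³ MeV⁻² = 3.43 × 10⁹ GeV⁻².
Result: 3.43 × 10⁹ × 3.898 × 10⁻³² = 1.337 × 10⁻²² m².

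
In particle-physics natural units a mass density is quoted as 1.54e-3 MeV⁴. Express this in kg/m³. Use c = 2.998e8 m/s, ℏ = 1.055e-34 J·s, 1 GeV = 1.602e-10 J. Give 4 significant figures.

Mass density is [E]/(c²[L]³) = [E]⁴/(ℏ³c⁵).
1 GeV⁴ → 1/(ℏ³c⁵) × (1 GeV in J)⁴ = 2.316e20 kg/m³.
Convert the energy scale: 1.54e-3 MeV⁴ = 1.54e-15 GeV⁴.
Result: 1.54e-15 × 2.316e20 = 3.567e5 kg/m³.

3.567e5 kg/m³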